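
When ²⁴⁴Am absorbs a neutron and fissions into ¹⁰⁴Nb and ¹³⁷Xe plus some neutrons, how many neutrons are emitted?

4

Conserve mass number: 245 = 104 + 137 + k, so k = 245 − 241 = 4.
Check atomic number: 95 = 41 + 54 + 0 = 95. ✓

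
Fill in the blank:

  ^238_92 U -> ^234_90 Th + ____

alpha particle

Conserve mass number: 238 = 234 + A, so A = 4.
Conserve atomic number: 92 = 90 + Z, so Z = 2.
A = 4 and Z = 2 is ^4_2 He — an alpha particle.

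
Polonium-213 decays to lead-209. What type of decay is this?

ΔA = 209 − 213 = -4; ΔZ = 82 − 84 = -2.
A drops by 4 and Z drops by 2 — the signature of alpha emission.

alpha decay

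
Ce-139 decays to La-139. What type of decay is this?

beta-plus decay or electron capture

ΔA = 139 − 139 = 0; ΔZ = 57 − 58 = -1.
A is unchanged and Z drops by 1 — a proton has become a neutron (β⁺ emission or electron capture).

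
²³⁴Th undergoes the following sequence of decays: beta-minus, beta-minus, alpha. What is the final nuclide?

Th-230

Start: (A, Z) = (234, 90).
After β⁻: (234, 91).
After β⁻: (234, 92).
After α: (230, 90).
Z = 90 is thorium.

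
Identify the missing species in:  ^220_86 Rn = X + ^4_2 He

Conserve mass number: 220 = A + 4, so A = 216.
Conserve atomic number: 86 = Z + 2, so Z = 84.
Z = 84 is polonium, so the species is ^216_84 Po.

Po-216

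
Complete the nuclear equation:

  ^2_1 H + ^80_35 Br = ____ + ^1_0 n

Kr-81

Conserve mass number: 2 + 80 = A + 1, so A = 81.
Conserve atomic number: 1 + 35 = Z + 0, so Z = 36.
Z = 36 is krypton, so the species is ^81_36 Kr.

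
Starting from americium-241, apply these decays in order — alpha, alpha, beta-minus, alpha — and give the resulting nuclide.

Start: (A, Z) = (241, 95).
After α: (237, 93).
After α: (233, 91).
After β⁻: (233, 92).
After α: (229, 90).
Z = 90 is thorium.

Th-229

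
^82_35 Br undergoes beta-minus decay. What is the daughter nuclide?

Beta-minus decay: mass number changes by +0, atomic number by +1.
A: 82 = 82; Z: 35 + 1 = 36.
Z = 36 is krypton, so the daughter is ^82_36 Kr.

Kr-82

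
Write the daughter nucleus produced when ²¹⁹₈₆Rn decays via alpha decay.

Alpha decay: mass number changes by -4, atomic number by -2.
A: 219 − 4 = 215; Z: 86 − 2 = 84.
Z = 84 is polonium, so the daughter is ²¹⁵₈₄Po.

Po-215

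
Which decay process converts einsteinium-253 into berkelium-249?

ΔA = 249 − 253 = -4; ΔZ = 97 − 99 = -2.
A drops by 4 and Z drops by 2 — the signature of alpha emission.

alpha decay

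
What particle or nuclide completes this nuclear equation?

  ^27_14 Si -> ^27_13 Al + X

positron

Conserve mass number: 27 = 27 + A, so A = 0.
Conserve atomic number: 14 = 13 + Z, so Z = 1.
A = 0 and Z = 1 is ^0_1 e — a positron.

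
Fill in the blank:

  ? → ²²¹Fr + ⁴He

Ac-225

Conserve mass number: A = 221 + 4, so A = 225.
Conserve atomic number: Z = 87 + 2, so Z = 89.
Z = 89 is actinium, so the species is ²²⁵Ac.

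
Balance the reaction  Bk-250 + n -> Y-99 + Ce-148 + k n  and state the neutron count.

Conserve mass number: 251 = 99 + 148 + k, so k = 251 − 247 = 4.
Check atomic number: 97 = 39 + 58 + 0 = 97. ✓

4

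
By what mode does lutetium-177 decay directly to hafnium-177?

ΔA = 177 − 177 = 0; ΔZ = 72 − 71 = +1.
A is unchanged and Z rises by 1 — a neutron has become a proton (β⁻ decay).

beta-minus decay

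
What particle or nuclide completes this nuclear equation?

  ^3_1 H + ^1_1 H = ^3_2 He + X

Conserve mass number: 3 + 1 = 3 + A, so A = 1.
Conserve atomic number: 1 + 1 = 2 + Z, so Z = 0.
A = 1 and Z = 0 is ^1_0 n — a neutron.

neutron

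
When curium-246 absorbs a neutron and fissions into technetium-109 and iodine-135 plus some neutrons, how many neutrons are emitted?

3

Conserve mass number: 247 = 109 + 135 + k, so k = 247 − 244 = 3.
Check atomic number: 96 = 43 + 53 + 0 = 96. ✓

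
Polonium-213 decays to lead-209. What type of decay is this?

ΔA = 209 − 213 = -4; ΔZ = 82 − 84 = -2.
A drops by 4 and Z drops by 2 — the signature of alpha emission.

alpha decay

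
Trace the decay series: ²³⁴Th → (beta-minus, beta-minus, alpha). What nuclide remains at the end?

Start: (A, Z) = (234, 90).
After β⁻: (234, 91).
After β⁻: (234, 92).
After α: (230, 90).
Z = 90 is thorium.

Th-230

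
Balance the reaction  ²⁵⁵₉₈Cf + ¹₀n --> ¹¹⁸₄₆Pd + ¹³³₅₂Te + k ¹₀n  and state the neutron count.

5

Conserve mass number: 256 = 118 + 133 + k, so k = 256 − 251 = 5.
Check atomic number: 98 = 46 + 52 + 0 = 98. ✓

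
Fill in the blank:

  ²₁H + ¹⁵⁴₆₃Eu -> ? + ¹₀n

Gd-155

Conserve mass number: 2 + 154 = A + 1, so A = 155.
Conserve atomic number: 1 + 63 = Z + 0, so Z = 64.
Z = 64 is gadolinium, so the species is ¹⁵⁵₆₄Gd.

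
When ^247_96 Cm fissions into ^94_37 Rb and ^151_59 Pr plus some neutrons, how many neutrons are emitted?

2

Conserve mass number: 247 = 94 + 151 + k, so k = 247 − 245 = 2.
Check atomic number: 96 = 37 + 59 + 0 = 96. ✓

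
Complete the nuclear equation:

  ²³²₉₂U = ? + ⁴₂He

Th-228

Conserve mass number: 232 = A + 4, so A = 228.
Conserve atomic number: 92 = Z + 2, so Z = 90.
Z = 90 is thorium, so the species is ²²⁸₉₀Th.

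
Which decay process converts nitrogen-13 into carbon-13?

beta-plus decay or electron capture

ΔA = 13 − 13 = 0; ΔZ = 6 − 7 = -1.
A is unchanged and Z drops by 1 — a proton has become a neutron (β⁺ emission or electron capture).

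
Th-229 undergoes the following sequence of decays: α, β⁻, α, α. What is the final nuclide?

At-217

Start: (A, Z) = (229, 90).
After α: (225, 88).
After β⁻: (225, 89).
After α: (221, 87).
After α: (217, 85).
Z = 85 is astatine.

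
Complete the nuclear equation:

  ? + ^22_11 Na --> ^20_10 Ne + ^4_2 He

Conserve mass number: A + 22 = 20 + 4, so A = 2.
Conserve atomic number: Z + 11 = 10 + 2, so Z = 1.
A = 2 and Z = 1 is ^2_1 H — a deuteron.

deuteron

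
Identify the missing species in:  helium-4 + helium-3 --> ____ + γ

Be-7

Conserve mass number: 4 + 3 = A + 0, so A = 7.
Conserve atomic number: 2 + 2 = Z + 0, so Z = 4.
Z = 4 is beryllium, so the species is beryllium-7.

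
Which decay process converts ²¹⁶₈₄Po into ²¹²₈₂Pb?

alpha decay

ΔA = 212 − 216 = -4; ΔZ = 82 − 84 = -2.
A drops by 4 and Z drops by 2 — the signature of alpha emission.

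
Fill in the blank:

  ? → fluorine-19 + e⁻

O-19

Conserve mass number: A = 19 + 0, so A = 19.
Conserve atomic number: Z = 9 − 1, so Z = 8.
Z = 8 is oxygen, so the species is oxygen-19.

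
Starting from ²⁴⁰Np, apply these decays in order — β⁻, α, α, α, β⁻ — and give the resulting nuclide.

Start: (A, Z) = (240, 93).
After β⁻: (240, 94).
After α: (236, 92).
After α: (232, 90).
After α: (228, 88).
After β⁻: (228, 89).
Z = 89 is actinium.

Ac-228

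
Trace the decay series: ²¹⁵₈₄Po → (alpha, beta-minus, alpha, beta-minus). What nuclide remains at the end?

Start: (A, Z) = (215, 84).
After α: (211, 82).
After β⁻: (211, 83).
After α: (207, 81).
After β⁻: (207, 82).
Z = 82 is lead.

Pb-207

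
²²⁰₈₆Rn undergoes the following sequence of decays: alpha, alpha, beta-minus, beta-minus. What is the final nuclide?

Po-212

Start: (A, Z) = (220, 86).
After α: (216, 84).
After α: (212, 82).
After β⁻: (212, 83).
After β⁻: (212, 84).
Z = 84 is polonium.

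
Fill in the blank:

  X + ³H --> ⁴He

proton

Conserve mass number: A + 3 = 4, so A = 1.
Conserve atomic number: Z + 1 = 2, so Z = 1.
A = 1 and Z = 1 is ¹H — a proton.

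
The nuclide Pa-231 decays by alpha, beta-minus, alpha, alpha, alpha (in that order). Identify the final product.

Start: (A, Z) = (231, 91).
After α: (227, 89).
After β⁻: (227, 90).
After α: (223, 88).
After α: (219, 86).
After α: (215, 84).
Z = 84 is polonium.

Po-215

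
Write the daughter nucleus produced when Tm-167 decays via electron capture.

Er-167

Electron capture: mass number changes by +0, atomic number by -1.
A: 167 = 167; Z: 69 − 1 = 68.
Z = 68 is erbium, so the daughter is Er-167.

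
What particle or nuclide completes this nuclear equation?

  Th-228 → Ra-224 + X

alpha particle

Conserve mass number: 228 = 224 + A, so A = 4.
Conserve atomic number: 90 = 88 + Z, so Z = 2.
A = 4 and Z = 2 is He-4 — an alpha particle.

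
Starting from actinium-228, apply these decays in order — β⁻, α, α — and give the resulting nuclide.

Start: (A, Z) = (228, 89).
After β⁻: (228, 90).
After α: (224, 88).
After α: (220, 86).
Z = 86 is radon.

Rn-220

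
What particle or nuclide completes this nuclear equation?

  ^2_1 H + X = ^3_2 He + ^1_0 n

Conserve mass number: 2 + A = 3 + 1, so A = 2.
Conserve atomic number: 1 + Z = 2 + 0, so Z = 1.
A = 2 and Z = 1 is ^2_1 H — a deuteron.

deuteron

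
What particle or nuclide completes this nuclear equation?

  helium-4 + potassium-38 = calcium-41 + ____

proton

Conserve mass number: 4 + 38 = 41 + A, so A = 1.
Conserve atomic number: 2 + 19 = 20 + Z, so Z = 1.
A = 1 and Z = 1 is hydrogen-1 — a proton.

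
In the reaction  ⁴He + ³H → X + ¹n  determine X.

Conserve mass number: 4 + 3 = A + 1, so A = 6.
Conserve atomic number: 2 + 1 = Z + 0, so Z = 3.
Z = 3 is lithium, so the species is ⁶Li.

Li-6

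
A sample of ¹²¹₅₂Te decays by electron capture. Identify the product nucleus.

Electron capture: mass number changes by +0, atomic number by -1.
A: 121 = 121; Z: 52 − 1 = 51.
Z = 51 is antimony, so the daughter is ¹²¹₅₁Sb.

Sb-121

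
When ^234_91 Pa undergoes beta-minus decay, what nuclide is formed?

Beta-minus decay: mass number changes by +0, atomic number by +1.
A: 234 = 234; Z: 91 + 1 = 92.
Z = 92 is uranium, so the daughter is ^234_92 U.

U-234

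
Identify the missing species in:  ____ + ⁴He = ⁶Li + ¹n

Conserve mass number: A + 4 = 6 + 1, so A = 3.
Conserve atomic number: Z + 2 = 3 + 0, so Z = 1.
A = 3 and Z = 1 is ³H — a triton.

triton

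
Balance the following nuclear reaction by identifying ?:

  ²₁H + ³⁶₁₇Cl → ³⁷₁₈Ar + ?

neutron

Conserve mass number: 2 + 36 = 37 + A, so A = 1.
Conserve atomic number: 1 + 17 = 18 + Z, so Z = 0.
A = 1 and Z = 0 is ¹₀n — a neutron.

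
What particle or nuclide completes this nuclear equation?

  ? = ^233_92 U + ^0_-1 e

Pa-233

Conserve mass number: A = 233 + 0, so A = 233.
Conserve atomic number: Z = 92 − 1, so Z = 91.
Z = 91 is protactinium, so the species is ^233_91 Pa.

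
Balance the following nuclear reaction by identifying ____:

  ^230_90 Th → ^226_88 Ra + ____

alpha particle

Conserve mass number: 230 = 226 + A, so A = 4.
Conserve atomic number: 90 = 88 + Z, so Z = 2.
A = 4 and Z = 2 is ^4_2 He — an alpha particle.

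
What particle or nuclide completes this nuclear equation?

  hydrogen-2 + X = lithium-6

Conserve mass number: 2 + A = 6, so A = 4.
Conserve atomic number: 1 + Z = 3, so Z = 2.
A = 4 and Z = 2 is helium-4 — an alpha particle.

alpha particle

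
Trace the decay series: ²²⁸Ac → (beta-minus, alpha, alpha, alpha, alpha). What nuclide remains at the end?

Pb-212

Start: (A, Z) = (228, 89).
After β⁻: (228, 90).
After α: (224, 88).
After α: (220, 86).
After α: (216, 84).
After α: (212, 82).
Z = 82 is lead.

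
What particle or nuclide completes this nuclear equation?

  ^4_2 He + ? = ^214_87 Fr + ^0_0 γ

Conserve mass number: 4 + A = 214 + 0, so A = 210.
Conserve atomic number: 2 + Z = 87 + 0, so Z = 85.
Z = 85 is astatine, so the species is ^210_85 At.

At-210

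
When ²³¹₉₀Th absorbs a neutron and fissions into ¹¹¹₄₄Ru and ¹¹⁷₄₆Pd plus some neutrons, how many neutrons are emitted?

Conserve mass number: 232 = 111 + 117 + k, so k = 232 − 228 = 4.
Check atomic number: 90 = 44 + 46 + 0 = 90. ✓

4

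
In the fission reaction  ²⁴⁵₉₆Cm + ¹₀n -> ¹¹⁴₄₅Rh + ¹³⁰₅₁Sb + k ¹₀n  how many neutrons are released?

Conserve mass number: 246 = 114 + 130 + k, so k = 246 − 244 = 2.
Check atomic number: 96 = 45 + 51 + 0 = 96. ✓

2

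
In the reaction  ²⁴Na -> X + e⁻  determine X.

Conserve mass number: 24 = A + 0, so A = 24.
Conserve atomic number: 11 = Z − 1, so Z = 12.
Z = 12 is magnesium, so the species is ²⁴Mg.

Mg-24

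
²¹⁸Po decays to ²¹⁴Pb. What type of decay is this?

ΔA = 214 − 218 = -4; ΔZ = 82 − 84 = -2.
A drops by 4 and Z drops by 2 — the signature of alpha emission.

alpha decay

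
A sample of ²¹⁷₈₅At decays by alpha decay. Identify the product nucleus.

Bi-213

Alpha decay: mass number changes by -4, atomic number by -2.
A: 217 − 4 = 213; Z: 85 − 2 = 83.
Z = 83 is bismuth, so the daughter is ²¹³₈₃Bi.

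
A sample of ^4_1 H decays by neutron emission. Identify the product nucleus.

Neutron emission: mass number changes by -1, atomic number by +0.
A: 4 − 1 = 3; Z: 1 = 1.
Z = 1 is hydrogen, so the daughter is ^3_1 H.

H-3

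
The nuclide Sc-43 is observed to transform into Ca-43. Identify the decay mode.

beta-plus decay or electron capture

ΔA = 43 − 43 = 0; ΔZ = 20 − 21 = -1.
A is unchanged and Z drops by 1 — a proton has become a neutron (β⁺ emission or electron capture).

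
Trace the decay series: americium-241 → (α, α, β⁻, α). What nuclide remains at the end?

Start: (A, Z) = (241, 95).
After α: (237, 93).
After α: (233, 91).
After β⁻: (233, 92).
After α: (229, 90).
Z = 90 is thorium.

Th-229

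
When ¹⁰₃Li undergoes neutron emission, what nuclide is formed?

Neutron emission: mass number changes by -1, atomic number by +0.
A: 10 − 1 = 9; Z: 3 = 3.
Z = 3 is lithium, so the daughter is ⁹₃Li.

Li-9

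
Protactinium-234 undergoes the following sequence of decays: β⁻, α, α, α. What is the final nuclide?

Start: (A, Z) = (234, 91).
After β⁻: (234, 92).
After α: (230, 90).
After α: (226, 88).
After α: (222, 86).
Z = 86 is radon.

Rn-222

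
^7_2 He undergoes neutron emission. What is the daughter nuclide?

Neutron emission: mass number changes by -1, atomic number by +0.
A: 7 − 1 = 6; Z: 2 = 2.
Z = 2 is helium, so the daughter is ^6_2 He.

He-6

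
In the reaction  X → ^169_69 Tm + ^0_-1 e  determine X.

Er-169

Conserve mass number: A = 169 + 0, so A = 169.
Conserve atomic number: Z = 69 − 1, so Z = 68.
Z = 68 is erbium, so the species is ^169_68 Er.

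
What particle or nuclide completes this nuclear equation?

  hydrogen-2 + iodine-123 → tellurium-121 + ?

Conserve mass number: 2 + 123 = 121 + A, so A = 4.
Conserve atomic number: 1 + 53 = 52 + Z, so Z = 2.
A = 4 and Z = 2 is helium-4 — an alpha particle.

alpha particle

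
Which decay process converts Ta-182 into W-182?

ΔA = 182 − 182 = 0; ΔZ = 74 − 73 = +1.
A is unchanged and Z rises by 1 — a neutron has become a proton (β⁻ decay).

beta-minus decay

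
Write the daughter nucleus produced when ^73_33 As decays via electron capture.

Electron capture: mass number changes by +0, atomic number by -1.
A: 73 = 73; Z: 33 − 1 = 32.
Z = 32 is germanium, so the daughter is ^73_32 Ge.

Ge-73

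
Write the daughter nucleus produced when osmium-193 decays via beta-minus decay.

Beta-minus decay: mass number changes by +0, atomic number by +1.
A: 193 = 193; Z: 76 + 1 = 77.
Z = 77 is iridium, so the daughter is iridium-193.

Ir-193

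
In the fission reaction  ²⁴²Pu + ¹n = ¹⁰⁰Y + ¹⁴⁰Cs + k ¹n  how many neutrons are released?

3

Conserve mass number: 243 = 100 + 140 + k, so k = 243 − 240 = 3.
Check atomic number: 94 = 39 + 55 + 0 = 94. ✓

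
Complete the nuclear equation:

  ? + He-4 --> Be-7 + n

Conserve mass number: A + 4 = 7 + 1, so A = 4.
Conserve atomic number: Z + 2 = 4 + 0, so Z = 2.
A = 4 and Z = 2 is He-4 — an alpha particle.

alpha particle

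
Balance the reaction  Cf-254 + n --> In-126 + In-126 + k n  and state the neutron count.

3

Conserve mass number: 255 = 126 + 126 + k, so k = 255 − 252 = 3.
Check atomic number: 98 = 49 + 49 + 0 = 98. ✓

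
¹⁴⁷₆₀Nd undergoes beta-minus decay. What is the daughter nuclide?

Beta-minus decay: mass number changes by +0, atomic number by +1.
A: 147 = 147; Z: 60 + 1 = 61.
Z = 61 is promethium, so the daughter is ¹⁴⁷₆₁Pm.

Pm-147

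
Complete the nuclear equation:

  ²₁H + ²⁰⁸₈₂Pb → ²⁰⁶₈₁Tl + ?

alpha particle

Conserve mass number: 2 + 208 = 206 + A, so A = 4.
Conserve atomic number: 1 + 82 = 81 + Z, so Z = 2.
A = 4 and Z = 2 is ⁴₂He — an alpha particle.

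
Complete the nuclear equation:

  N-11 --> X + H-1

C-10

Conserve mass number: 11 = A + 1, so A = 10.
Conserve atomic number: 7 = Z + 1, so Z = 6.
Z = 6 is carbon, so the species is C-10.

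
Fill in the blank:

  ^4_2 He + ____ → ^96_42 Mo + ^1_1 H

Nb-93

Conserve mass number: 4 + A = 96 + 1, so A = 93.
Conserve atomic number: 2 + Z = 42 + 1, so Z = 41.
Z = 41 is niobium, so the species is ^93_41 Nb.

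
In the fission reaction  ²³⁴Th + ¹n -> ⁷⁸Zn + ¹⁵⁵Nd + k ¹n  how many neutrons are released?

Conserve mass number: 235 = 78 + 155 + k, so k = 235 − 233 = 2.
Check atomic number: 90 = 30 + 60 + 0 = 90. ✓

2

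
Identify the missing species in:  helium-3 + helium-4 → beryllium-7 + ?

Conserve mass number: 3 + 4 = 7 + A, so A = 0.
Conserve atomic number: 2 + 2 = 4 + Z, so Z = 0.
A = 0 and Z = 0 is γ — a gamma ray.

gamma ray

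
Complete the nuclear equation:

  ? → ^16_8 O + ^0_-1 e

Conserve mass number: A = 16 + 0, so A = 16.
Conserve atomic number: Z = 8 − 1, so Z = 7.
Z = 7 is nitrogen, so the species is ^16_7 N.

N-16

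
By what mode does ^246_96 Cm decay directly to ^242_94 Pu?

alpha decay

ΔA = 242 − 246 = -4; ΔZ = 94 − 96 = -2.
A drops by 4 and Z drops by 2 — the signature of alpha emission.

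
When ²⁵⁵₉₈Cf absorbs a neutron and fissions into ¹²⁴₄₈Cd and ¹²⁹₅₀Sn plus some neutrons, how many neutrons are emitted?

Conserve mass number: 256 = 124 + 129 + k, so k = 256 − 253 = 3.
Check atomic number: 98 = 48 + 50 + 0 = 98. ✓

3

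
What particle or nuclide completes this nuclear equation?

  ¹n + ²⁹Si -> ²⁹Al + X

Conserve mass number: 1 + 29 = 29 + A, so A = 1.
Conserve atomic number: 0 + 14 = 13 + Z, so Z = 1.
A = 1 and Z = 1 is ¹H — a proton.

proton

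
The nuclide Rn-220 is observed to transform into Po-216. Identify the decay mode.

alpha decay

ΔA = 216 − 220 = -4; ΔZ = 84 − 86 = -2.
A drops by 4 and Z drops by 2 — the signature of alpha emission.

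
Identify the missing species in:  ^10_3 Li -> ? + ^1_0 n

Li-9

Conserve mass number: 10 = A + 1, so A = 9.
Conserve atomic number: 3 = Z + 0, so Z = 3.
Z = 3 is lithium, so the species is ^9_3 Li.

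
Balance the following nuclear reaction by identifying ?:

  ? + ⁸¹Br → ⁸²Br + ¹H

Conserve mass number: A + 81 = 82 + 1, so A = 2.
Conserve atomic number: Z + 35 = 35 + 1, so Z = 1.
A = 2 and Z = 1 is ²H — a deuteron.

deuteron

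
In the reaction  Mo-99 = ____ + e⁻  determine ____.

Tc-99

Conserve mass number: 99 = A + 0, so A = 99.
Conserve atomic number: 42 = Z − 1, so Z = 43.
Z = 43 is technetium, so the species is Tc-99.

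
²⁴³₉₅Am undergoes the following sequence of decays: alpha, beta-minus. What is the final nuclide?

Pu-239

Start: (A, Z) = (243, 95).
After α: (239, 93).
After β⁻: (239, 94).
Z = 94 is plutonium.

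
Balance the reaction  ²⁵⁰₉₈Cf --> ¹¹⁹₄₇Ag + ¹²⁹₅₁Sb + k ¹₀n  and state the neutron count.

2

Conserve mass number: 250 = 119 + 129 + k, so k = 250 − 248 = 2.
Check atomic number: 98 = 47 + 51 + 0 = 98. ✓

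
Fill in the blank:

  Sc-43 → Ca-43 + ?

positron

Conserve mass number: 43 = 43 + A, so A = 0.
Conserve atomic number: 21 = 20 + Z, so Z = 1.
A = 0 and Z = 1 is e⁺ — a positron.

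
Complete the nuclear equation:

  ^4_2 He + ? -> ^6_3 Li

Conserve mass number: 4 + A = 6, so A = 2.
Conserve atomic number: 2 + Z = 3, so Z = 1.
A = 2 and Z = 1 is ^2_1 H — a deuteron.

deuteron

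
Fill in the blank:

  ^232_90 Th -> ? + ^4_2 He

Ra-228

Conserve mass number: 232 = A + 4, so A = 228.
Conserve atomic number: 90 = Z + 2, so Z = 88.
Z = 88 is radium, so the species is ^228_88 Ra.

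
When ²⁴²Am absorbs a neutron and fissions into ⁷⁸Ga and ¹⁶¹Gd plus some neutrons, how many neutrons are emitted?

Conserve mass number: 243 = 78 + 161 + k, so k = 243 − 239 = 4.
Check atomic number: 95 = 31 + 64 + 0 = 95. ✓

4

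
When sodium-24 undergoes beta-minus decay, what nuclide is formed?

Mg-24

Beta-minus decay: mass number changes by +0, atomic number by +1.
A: 24 = 24; Z: 11 + 1 = 12.
Z = 12 is magnesium, so the daughter is magnesium-24.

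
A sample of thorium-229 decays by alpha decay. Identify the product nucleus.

Ra-225

Alpha decay: mass number changes by -4, atomic number by -2.
A: 229 − 4 = 225; Z: 90 − 2 = 88.
Z = 88 is radium, so the daughter is radium-225.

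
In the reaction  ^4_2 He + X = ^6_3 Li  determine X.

Conserve mass number: 4 + A = 6, so A = 2.
Conserve atomic number: 2 + Z = 3, so Z = 1.
A = 2 and Z = 1 is ^2_1 H — a deuteron.

deuteron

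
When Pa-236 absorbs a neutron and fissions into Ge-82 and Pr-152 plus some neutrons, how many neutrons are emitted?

Conserve mass number: 237 = 82 + 152 + k, so k = 237 − 234 = 3.
Check atomic number: 91 = 32 + 59 + 0 = 91. ✓

3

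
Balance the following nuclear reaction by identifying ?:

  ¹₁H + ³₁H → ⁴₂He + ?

Conserve mass number: 1 + 3 = 4 + A, so A = 0.
Conserve atomic number: 1 + 1 = 2 + Z, so Z = 0.
A = 0 and Z = 0 is ⁰₀γ — a gamma ray.

gamma ray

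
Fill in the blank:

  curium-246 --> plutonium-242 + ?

alpha particle

Conserve mass number: 246 = 242 + A, so A = 4.
Conserve atomic number: 96 = 94 + Z, so Z = 2.
A = 4 and Z = 2 is helium-4 — an alpha particle.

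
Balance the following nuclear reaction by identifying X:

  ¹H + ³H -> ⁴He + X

gamma ray

Conserve mass number: 1 + 3 = 4 + A, so A = 0.
Conserve atomic number: 1 + 1 = 2 + Z, so Z = 0.
A = 0 and Z = 0 is γ — a gamma ray.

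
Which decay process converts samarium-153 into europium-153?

beta-minus decay

ΔA = 153 − 153 = 0; ΔZ = 63 − 62 = +1.
A is unchanged and Z rises by 1 — a neutron has become a proton (β⁻ decay).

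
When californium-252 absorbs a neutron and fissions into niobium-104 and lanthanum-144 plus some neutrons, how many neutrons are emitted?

5

Conserve mass number: 253 = 104 + 144 + k, so k = 253 − 248 = 5.
Check atomic number: 98 = 41 + 57 + 0 = 98. ✓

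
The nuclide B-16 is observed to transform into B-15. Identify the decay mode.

neutron emission

ΔA = 15 − 16 = -1; ΔZ = 5 − 5 = +0.
A drops by 1 with Z unchanged — a neutron was emitted.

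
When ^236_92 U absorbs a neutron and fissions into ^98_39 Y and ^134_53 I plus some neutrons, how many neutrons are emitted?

Conserve mass number: 237 = 98 + 134 + k, so k = 237 − 232 = 5.
Check atomic number: 92 = 39 + 53 + 0 = 92. ✓

5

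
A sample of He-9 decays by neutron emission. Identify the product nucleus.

He-8

Neutron emission: mass number changes by -1, atomic number by +0.
A: 9 − 1 = 8; Z: 2 = 2.
Z = 2 is helium, so the daughter is He-8.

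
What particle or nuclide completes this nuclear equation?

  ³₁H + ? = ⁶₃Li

Conserve mass number: 3 + A = 6, so A = 3.
Conserve atomic number: 1 + Z = 3, so Z = 2.
Z = 2 is helium, so the species is ³₂He.

He-3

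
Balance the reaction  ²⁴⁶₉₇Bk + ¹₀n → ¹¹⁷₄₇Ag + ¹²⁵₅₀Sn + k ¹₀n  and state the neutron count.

5

Conserve mass number: 247 = 117 + 125 + k, so k = 247 − 242 = 5.
Check atomic number: 97 = 47 + 50 + 0 = 97. ✓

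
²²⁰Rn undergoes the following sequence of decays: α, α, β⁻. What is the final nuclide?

Start: (A, Z) = (220, 86).
After α: (216, 84).
After α: (212, 82).
After β⁻: (212, 83).
Z = 83 is bismuth.

Bi-212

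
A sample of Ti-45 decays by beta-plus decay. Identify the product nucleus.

Sc-45

Beta-plus decay: mass number changes by +0, atomic number by -1.
A: 45 = 45; Z: 22 − 1 = 21.
Z = 21 is scandium, so the daughter is Sc-45.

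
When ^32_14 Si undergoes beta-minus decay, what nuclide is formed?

Beta-minus decay: mass number changes by +0, atomic number by +1.
A: 32 = 32; Z: 14 + 1 = 15.
Z = 15 is phosphorus, so the daughter is ^32_15 P.

P-32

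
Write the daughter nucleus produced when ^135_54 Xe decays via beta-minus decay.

Beta-minus decay: mass number changes by +0, atomic number by +1.
A: 135 = 135; Z: 54 + 1 = 55.
Z = 55 is caesium, so the daughter is ^135_55 Cs.

Cs-135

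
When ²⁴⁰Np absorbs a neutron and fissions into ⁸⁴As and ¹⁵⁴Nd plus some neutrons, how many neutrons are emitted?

Conserve mass number: 241 = 84 + 154 + k, so k = 241 − 238 = 3.
Check atomic number: 93 = 33 + 60 + 0 = 93. ✓

3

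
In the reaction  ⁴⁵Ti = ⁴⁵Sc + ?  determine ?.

Conserve mass number: 45 = 45 + A, so A = 0.
Conserve atomic number: 22 = 21 + Z, so Z = 1.
A = 0 and Z = 1 is e⁺ — a positron.

positron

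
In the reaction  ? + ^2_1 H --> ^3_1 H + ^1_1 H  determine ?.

Conserve mass number: A + 2 = 3 + 1, so A = 2.
Conserve atomic number: Z + 1 = 1 + 1, so Z = 1.
A = 2 and Z = 1 is ^2_1 H — a deuteron.

deuteron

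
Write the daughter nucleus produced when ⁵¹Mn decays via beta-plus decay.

Beta-plus decay: mass number changes by +0, atomic number by -1.
A: 51 = 51; Z: 25 − 1 = 24.
Z = 24 is chromium, so the daughter is ⁵¹Cr.

Cr-51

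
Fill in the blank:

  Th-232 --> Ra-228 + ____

Conserve mass number: 232 = 228 + A, so A = 4.
Conserve atomic number: 90 = 88 + Z, so Z = 2.
A = 4 and Z = 2 is He-4 — an alpha particle.

alpha particle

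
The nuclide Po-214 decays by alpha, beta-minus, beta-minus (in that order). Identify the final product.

Start: (A, Z) = (214, 84).
After α: (210, 82).
After β⁻: (210, 83).
After β⁻: (210, 84).
Z = 84 is polonium.

Po-210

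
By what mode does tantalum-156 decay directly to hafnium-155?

ΔA = 155 − 156 = -1; ΔZ = 72 − 73 = -1.
A drops by 1 and Z drops by 1 — a proton was emitted.

proton emission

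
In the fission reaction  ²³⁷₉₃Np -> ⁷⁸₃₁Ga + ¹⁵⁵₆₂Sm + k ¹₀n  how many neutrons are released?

Conserve mass number: 237 = 78 + 155 + k, so k = 237 − 233 = 4.
Check atomic number: 93 = 31 + 62 + 0 = 93. ✓

4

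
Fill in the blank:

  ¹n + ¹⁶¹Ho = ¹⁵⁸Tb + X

Conserve mass number: 1 + 161 = 158 + A, so A = 4.
Conserve atomic number: 0 + 67 = 65 + Z, so Z = 2.
A = 4 and Z = 2 is ⁴He — an alpha particle.

alpha particle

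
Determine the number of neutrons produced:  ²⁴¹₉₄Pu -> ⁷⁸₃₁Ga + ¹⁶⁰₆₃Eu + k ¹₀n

Conserve mass number: 241 = 78 + 160 + k, so k = 241 − 238 = 3.
Check atomic number: 94 = 31 + 63 + 0 = 94. ✓

3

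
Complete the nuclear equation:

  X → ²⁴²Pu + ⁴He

Cm-246

Conserve mass number: A = 242 + 4, so A = 246.
Conserve atomic number: Z = 94 + 2, so Z = 96.
Z = 96 is curium, so the species is ²⁴⁶Cm.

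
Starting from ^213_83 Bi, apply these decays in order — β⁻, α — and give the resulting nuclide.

Pb-209

Start: (A, Z) = (213, 83).
After β⁻: (213, 84).
After α: (209, 82).
Z = 82 is lead.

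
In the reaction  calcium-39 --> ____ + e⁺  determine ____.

K-39

Conserve mass number: 39 = A + 0, so A = 39.
Conserve atomic number: 20 = Z + 1, so Z = 19.
Z = 19 is potassium, so the species is potassium-39.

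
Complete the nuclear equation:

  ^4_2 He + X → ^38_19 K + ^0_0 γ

Cl-34

Conserve mass number: 4 + A = 38 + 0, so A = 34.
Conserve atomic number: 2 + Z = 19 + 0, so Z = 17.
Z = 17 is chlorine, so the species is ^34_17 Cl.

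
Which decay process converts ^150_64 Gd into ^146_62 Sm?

alpha decay

ΔA = 146 − 150 = -4; ΔZ = 62 − 64 = -2.
A drops by 4 and Z drops by 2 — the signature of alpha emission.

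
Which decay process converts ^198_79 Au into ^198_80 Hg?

beta-minus decay

ΔA = 198 − 198 = 0; ΔZ = 80 − 79 = +1.
A is unchanged and Z rises by 1 — a neutron has become a proton (β⁻ decay).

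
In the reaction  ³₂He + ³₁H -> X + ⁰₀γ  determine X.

Conserve mass number: 3 + 3 = A + 0, so A = 6.
Conserve atomic number: 2 + 1 = Z + 0, so Z = 3.
Z = 3 is lithium, so the species is ⁶₃Li.

Li-6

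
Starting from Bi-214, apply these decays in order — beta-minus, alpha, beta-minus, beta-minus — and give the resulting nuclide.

Po-210

Start: (A, Z) = (214, 83).
After β⁻: (214, 84).
After α: (210, 82).
After β⁻: (210, 83).
After β⁻: (210, 84).
Z = 84 is polonium.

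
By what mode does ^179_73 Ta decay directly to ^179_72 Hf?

ΔA = 179 − 179 = 0; ΔZ = 72 − 73 = -1.
A is unchanged and Z drops by 1 — a proton has become a neutron (β⁺ emission or electron capture).

beta-plus decay or electron capture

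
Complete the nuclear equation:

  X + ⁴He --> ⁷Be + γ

He-3

Conserve mass number: A + 4 = 7 + 0, so A = 3.
Conserve atomic number: Z + 2 = 4 + 0, so Z = 2.
Z = 2 is helium, so the species is ³He.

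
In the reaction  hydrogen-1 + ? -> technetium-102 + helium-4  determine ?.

Ru-105

Conserve mass number: 1 + A = 102 + 4, so A = 105.
Conserve atomic number: 1 + Z = 43 + 2, so Z = 44.
Z = 44 is ruthenium, so the species is ruthenium-105.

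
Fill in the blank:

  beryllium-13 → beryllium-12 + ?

Conserve mass number: 13 = 12 + A, so A = 1.
Conserve atomic number: 4 = 4 + Z, so Z = 0.
A = 1 and Z = 0 is neutron — a neutron.

neutron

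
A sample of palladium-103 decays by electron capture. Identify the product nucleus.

Electron capture: mass number changes by +0, atomic number by -1.
A: 103 = 103; Z: 46 − 1 = 45.
Z = 45 is rhodium, so the daughter is rhodium-103.

Rh-103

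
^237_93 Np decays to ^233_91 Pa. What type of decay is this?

ΔA = 233 − 237 = -4; ΔZ = 91 − 93 = -2.
A drops by 4 and Z drops by 2 — the signature of alpha emission.

alpha decay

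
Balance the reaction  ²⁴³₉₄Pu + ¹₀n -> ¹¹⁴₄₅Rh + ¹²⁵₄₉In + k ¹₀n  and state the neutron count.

5

Conserve mass number: 244 = 114 + 125 + k, so k = 244 − 239 = 5.
Check atomic number: 94 = 45 + 49 + 0 = 94. ✓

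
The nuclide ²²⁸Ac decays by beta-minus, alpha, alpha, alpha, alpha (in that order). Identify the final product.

Start: (A, Z) = (228, 89).
After β⁻: (228, 90).
After α: (224, 88).
After α: (220, 86).
After α: (216, 84).
After α: (212, 82).
Z = 82 is lead.

Pb-212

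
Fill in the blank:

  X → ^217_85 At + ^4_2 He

Fr-221

Conserve mass number: A = 217 + 4, so A = 221.
Conserve atomic number: Z = 85 + 2, so Z = 87.
Z = 87 is francium, so the species is ^221_87 Fr.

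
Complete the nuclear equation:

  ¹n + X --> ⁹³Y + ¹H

Zr-93

Conserve mass number: 1 + A = 93 + 1, so A = 93.
Conserve atomic number: 0 + Z = 39 + 1, so Z = 40.
Z = 40 is zirconium, so the species is ⁹³Zr.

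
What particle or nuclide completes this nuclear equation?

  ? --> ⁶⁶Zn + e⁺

Conserve mass number: A = 66 + 0, so A = 66.
Conserve atomic number: Z = 30 + 1, so Z = 31.
Z = 31 is gallium, so the species is ⁶⁶Ga.

Ga-66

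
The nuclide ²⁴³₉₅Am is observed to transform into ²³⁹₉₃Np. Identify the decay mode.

ΔA = 239 − 243 = -4; ΔZ = 93 − 95 = -2.
A drops by 4 and Z drops by 2 — the signature of alpha emission.

alpha decay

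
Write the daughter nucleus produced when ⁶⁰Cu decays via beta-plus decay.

Ni-60

Beta-plus decay: mass number changes by +0, atomic number by -1.
A: 60 = 60; Z: 29 − 1 = 28.
Z = 28 is nickel, so the daughter is ⁶⁰Ni.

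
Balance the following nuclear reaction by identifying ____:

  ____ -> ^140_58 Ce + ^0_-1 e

La-140

Conserve mass number: A = 140 + 0, so A = 140.
Conserve atomic number: Z = 58 − 1, so Z = 57.
Z = 57 is lanthanum, so the species is ^140_57 La.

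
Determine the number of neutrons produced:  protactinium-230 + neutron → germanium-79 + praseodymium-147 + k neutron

5

Conserve mass number: 231 = 79 + 147 + k, so k = 231 − 226 = 5.
Check atomic number: 91 = 32 + 59 + 0 = 91. ✓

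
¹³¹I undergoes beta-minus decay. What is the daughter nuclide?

Beta-minus decay: mass number changes by +0, atomic number by +1.
A: 131 = 131; Z: 53 + 1 = 54.
Z = 54 is xenon, so the daughter is ¹³¹Xe.

Xe-131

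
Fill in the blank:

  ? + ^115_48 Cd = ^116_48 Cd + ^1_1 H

deuteron

Conserve mass number: A + 115 = 116 + 1, so A = 2.
Conserve atomic number: Z + 48 = 48 + 1, so Z = 1.
A = 2 and Z = 1 is ^2_1 H — a deuteron.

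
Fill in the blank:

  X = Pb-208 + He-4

Conserve mass number: A = 208 + 4, so A = 212.
Conserve atomic number: Z = 82 + 2, so Z = 84.
Z = 84 is polonium, so the species is Po-212.

Po-212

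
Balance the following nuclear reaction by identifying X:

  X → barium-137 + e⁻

Conserve mass number: A = 137 + 0, so A = 137.
Conserve atomic number: Z = 56 − 1, so Z = 55.
Z = 55 is caesium, so the species is caesium-137.

Cs-137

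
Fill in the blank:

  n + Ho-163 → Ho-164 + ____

Conserve mass number: 1 + 163 = 164 + A, so A = 0.
Conserve atomic number: 0 + 67 = 67 + Z, so Z = 0.
A = 0 and Z = 0 is γ — a gamma ray.

gamma ray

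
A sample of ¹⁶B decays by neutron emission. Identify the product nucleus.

B-15

Neutron emission: mass number changes by -1, atomic number by +0.
A: 16 − 1 = 15; Z: 5 = 5.
Z = 5 is boron, so the daughter is ¹⁵B.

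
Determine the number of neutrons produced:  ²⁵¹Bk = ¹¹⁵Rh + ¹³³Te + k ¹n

Conserve mass number: 251 = 115 + 133 + k, so k = 251 − 248 = 3.
Check atomic number: 97 = 45 + 52 + 0 = 97. ✓

3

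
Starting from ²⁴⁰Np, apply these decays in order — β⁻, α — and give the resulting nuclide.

Start: (A, Z) = (240, 93).
After β⁻: (240, 94).
After α: (236, 92).
Z = 92 is uranium.

U-236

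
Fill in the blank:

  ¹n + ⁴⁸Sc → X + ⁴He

Conserve mass number: 1 + 48 = A + 4, so A = 45.
Conserve atomic number: 0 + 21 = Z + 2, so Z = 19.
Z = 19 is potassium, so the species is ⁴⁵K.

K-45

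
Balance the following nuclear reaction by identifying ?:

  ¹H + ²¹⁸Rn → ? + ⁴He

At-215

Conserve mass number: 1 + 218 = A + 4, so A = 215.
Conserve atomic number: 1 + 86 = Z + 2, so Z = 85.
Z = 85 is astatine, so the species is ²¹⁵At.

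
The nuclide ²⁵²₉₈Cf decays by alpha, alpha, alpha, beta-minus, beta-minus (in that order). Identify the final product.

Start: (A, Z) = (252, 98).
After α: (248, 96).
After α: (244, 94).
After α: (240, 92).
After β⁻: (240, 93).
After β⁻: (240, 94).
Z = 94 is plutonium.

Pu-240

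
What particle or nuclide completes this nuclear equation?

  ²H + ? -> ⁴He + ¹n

Conserve mass number: 2 + A = 4 + 1, so A = 3.
Conserve atomic number: 1 + Z = 2 + 0, so Z = 1.
A = 3 and Z = 1 is ³H — a triton.

triton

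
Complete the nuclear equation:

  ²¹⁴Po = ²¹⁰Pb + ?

Conserve mass number: 214 = 210 + A, so A = 4.
Conserve atomic number: 84 = 82 + Z, so Z = 2.
A = 4 and Z = 2 is ⁴He — an alpha particle.

alpha particle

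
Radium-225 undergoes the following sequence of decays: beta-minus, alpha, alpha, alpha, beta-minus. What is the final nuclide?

Po-213

Start: (A, Z) = (225, 88).
After β⁻: (225, 89).
After α: (221, 87).
After α: (217, 85).
After α: (213, 83).
After β⁻: (213, 84).
Z = 84 is polonium.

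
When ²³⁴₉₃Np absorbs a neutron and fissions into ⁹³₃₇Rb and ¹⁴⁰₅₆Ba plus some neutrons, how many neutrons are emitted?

2

Conserve mass number: 235 = 93 + 140 + k, so k = 235 − 233 = 2.
Check atomic number: 93 = 37 + 56 + 0 = 93. ✓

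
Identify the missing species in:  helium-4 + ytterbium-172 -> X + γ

Conserve mass number: 4 + 172 = A + 0, so A = 176.
Conserve atomic number: 2 + 70 = Z + 0, so Z = 72.
Z = 72 is hafnium, so the species is hafnium-176.

Hf-176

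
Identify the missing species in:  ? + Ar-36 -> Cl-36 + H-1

Conserve mass number: A + 36 = 36 + 1, so A = 1.
Conserve atomic number: Z + 18 = 17 + 1, so Z = 0.
A = 1 and Z = 0 is n — a neutron.

neutron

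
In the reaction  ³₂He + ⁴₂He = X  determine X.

Be-7

Conserve mass number: 3 + 4 = A, so A = 7.
Conserve atomic number: 2 + 2 = Z, so Z = 4.
Z = 4 is beryllium, so the species is ⁷₄Be.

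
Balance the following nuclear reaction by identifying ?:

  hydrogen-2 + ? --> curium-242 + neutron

Am-241

Conserve mass number: 2 + A = 242 + 1, so A = 241.
Conserve atomic number: 1 + Z = 96 + 0, so Z = 95.
Z = 95 is americium, so the species is americium-241.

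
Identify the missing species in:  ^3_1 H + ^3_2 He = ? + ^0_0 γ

Li-6

Conserve mass number: 3 + 3 = A + 0, so A = 6.
Conserve atomic number: 1 + 2 = Z + 0, so Z = 3.
Z = 3 is lithium, so the species is ^6_3 Li.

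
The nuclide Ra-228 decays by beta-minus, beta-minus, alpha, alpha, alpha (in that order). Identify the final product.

Start: (A, Z) = (228, 88).
After β⁻: (228, 89).
After β⁻: (228, 90).
After α: (224, 88).
After α: (220, 86).
After α: (216, 84).
Z = 84 is polonium.

Po-216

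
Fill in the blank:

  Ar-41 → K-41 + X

beta-minus particle

Conserve mass number: 41 = 41 + A, so A = 0.
Conserve atomic number: 18 = 19 + Z, so Z = -1.
A = 0 and Z = -1 is e⁻ — a beta-minus particle.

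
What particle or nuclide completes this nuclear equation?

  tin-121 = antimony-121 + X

Conserve mass number: 121 = 121 + A, so A = 0.
Conserve atomic number: 50 = 51 + Z, so Z = -1.
A = 0 and Z = -1 is e⁻ — a beta-minus particle.

beta-minus particle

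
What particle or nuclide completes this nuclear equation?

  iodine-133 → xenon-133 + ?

Conserve mass number: 133 = 133 + A, so A = 0.
Conserve atomic number: 53 = 54 + Z, so Z = -1.
A = 0 and Z = -1 is e⁻ — a beta-minus particle.

beta-minus particle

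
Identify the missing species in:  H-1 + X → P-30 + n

Conserve mass number: 1 + A = 30 + 1, so A = 30.
Conserve atomic number: 1 + Z = 15 + 0, so Z = 14.
Z = 14 is silicon, so the species is Si-30.

Si-30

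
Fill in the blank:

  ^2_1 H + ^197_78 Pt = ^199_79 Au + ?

Conserve mass number: 2 + 197 = 199 + A, so A = 0.
Conserve atomic number: 1 + 78 = 79 + Z, so Z = 0.
A = 0 and Z = 0 is ^0_0 γ — a gamma ray.

gamma ray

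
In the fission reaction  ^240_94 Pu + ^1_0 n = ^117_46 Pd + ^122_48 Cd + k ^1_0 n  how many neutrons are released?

Conserve mass number: 241 = 117 + 122 + k, so k = 241 − 239 = 2.
Check atomic number: 94 = 46 + 48 + 0 = 94. ✓

2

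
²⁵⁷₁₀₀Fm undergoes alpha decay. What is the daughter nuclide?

Cf-253

Alpha decay: mass number changes by -4, atomic number by -2.
A: 257 − 4 = 253; Z: 100 − 2 = 98.
Z = 98 is californium, so the daughter is ²⁵³₉₈Cf.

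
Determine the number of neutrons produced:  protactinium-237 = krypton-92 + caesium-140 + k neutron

5

Conserve mass number: 237 = 92 + 140 + k, so k = 237 − 232 = 5.
Check atomic number: 91 = 36 + 55 + 0 = 91. ✓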